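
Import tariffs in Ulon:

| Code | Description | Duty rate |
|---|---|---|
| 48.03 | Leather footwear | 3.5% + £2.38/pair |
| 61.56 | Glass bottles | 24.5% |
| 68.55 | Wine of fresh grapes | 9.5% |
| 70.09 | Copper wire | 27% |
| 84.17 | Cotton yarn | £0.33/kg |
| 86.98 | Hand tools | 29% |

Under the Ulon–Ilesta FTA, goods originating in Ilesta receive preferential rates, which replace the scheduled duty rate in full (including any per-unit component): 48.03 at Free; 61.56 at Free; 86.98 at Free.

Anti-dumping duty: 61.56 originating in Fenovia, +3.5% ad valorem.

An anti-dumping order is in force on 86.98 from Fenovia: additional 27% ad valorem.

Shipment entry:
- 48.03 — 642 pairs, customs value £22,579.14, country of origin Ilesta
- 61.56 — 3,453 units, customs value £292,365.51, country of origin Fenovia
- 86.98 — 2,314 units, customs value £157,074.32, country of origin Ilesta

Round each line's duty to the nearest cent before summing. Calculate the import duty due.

Line 1 (48.03, Ilesta, 642 pairs, £22,579.14):
Base rate for 48.03 is 3.5% + £2.38/pair.
Origin Ilesta qualifies under the Ulon–Ilesta agreement and 48.03 is covered: preferential rate Free applies instead.
Duty = £22,579.14 × 0% = £0.00.
Line 2 (61.56, Fenovia, 3,453 units, £292,365.51):
Base rate for 61.56 is 24.5%.
61.56 has an FTA preferential rate, but origin Fenovia is not Ilesta; base rate stands.
Additional duty on 61.56 from Fenovia: +3.5%. Applied ad valorem rate: 24.5% + 3.5% = 28%.
Duty = £292,365.51 × 28% = £81,862.34.
Line 3 (86.98, Ilesta, 2,314 units, £157,074.32):
Base rate for 86.98 is 29%.
Origin Ilesta qualifies under the Ulon–Ilesta agreement and 86.98 is covered: preferential rate Free applies instead.
The additional-duty order on 86.98 targets Fenovia, not Ilesta; it does not apply.
Duty = £157,074.32 × 0% = £0.00.
Total = £0.00 + £81,862.34 + £0.00 = £81,862.34.

£81,862.34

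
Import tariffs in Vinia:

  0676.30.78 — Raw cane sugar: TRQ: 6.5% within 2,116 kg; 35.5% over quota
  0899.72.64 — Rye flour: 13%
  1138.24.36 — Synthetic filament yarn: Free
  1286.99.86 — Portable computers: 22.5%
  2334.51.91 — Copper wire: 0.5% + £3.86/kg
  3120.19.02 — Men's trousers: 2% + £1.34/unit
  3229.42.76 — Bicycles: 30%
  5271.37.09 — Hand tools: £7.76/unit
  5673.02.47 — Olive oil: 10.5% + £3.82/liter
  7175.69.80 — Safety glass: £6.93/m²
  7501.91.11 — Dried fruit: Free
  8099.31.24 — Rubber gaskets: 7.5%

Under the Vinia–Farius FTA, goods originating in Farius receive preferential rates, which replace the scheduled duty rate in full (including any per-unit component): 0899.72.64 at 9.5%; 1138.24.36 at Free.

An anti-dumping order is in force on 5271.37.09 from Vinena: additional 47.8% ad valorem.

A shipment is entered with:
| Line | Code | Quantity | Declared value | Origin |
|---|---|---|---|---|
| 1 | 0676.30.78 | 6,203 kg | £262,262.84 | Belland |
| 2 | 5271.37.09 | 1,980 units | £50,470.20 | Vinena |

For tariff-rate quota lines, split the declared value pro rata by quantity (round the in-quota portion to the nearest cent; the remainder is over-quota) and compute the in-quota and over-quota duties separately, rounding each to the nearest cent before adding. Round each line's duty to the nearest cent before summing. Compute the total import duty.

Line 1 (0676.30.78, Belland, 6,203 kg, £262,262.84):
Code 0676.30.78 is under a tariff-rate quota (threshold 2,116 kg). In-quota: 2,116 kg at 6.5%; over-quota: 4,087 kg at 35.5%.
Pro-rata value split: in-quota = £262,262.84 × 2,116/6,203 = £89,464.48; over-quota = £262,262.84 − £89,464.48 = £172,798.36.
In-quota duty = £89,464.48 × 6.5% = £5,815.19. Over-quota duty = £172,798.36 × 35.5% = £61,343.42.
Line duty = £5,815.19 + £61,343.42 = £67,158.61.
Line 2 (5271.37.09, Vinena, 1,980 units, £50,470.20):
Base rate for 5271.37.09 is £7.76/unit.
Additional duty on 5271.37.09 from Vinena: +47.8% ad valorem. Applied ad valorem rate = 47.8%.
Duty = £50,470.20 × 47.8% + 1,980 × £7.76 = £39,489.56.
Total = £67,158.61 + £39,489.56 = £106,648.17.

£106,648.17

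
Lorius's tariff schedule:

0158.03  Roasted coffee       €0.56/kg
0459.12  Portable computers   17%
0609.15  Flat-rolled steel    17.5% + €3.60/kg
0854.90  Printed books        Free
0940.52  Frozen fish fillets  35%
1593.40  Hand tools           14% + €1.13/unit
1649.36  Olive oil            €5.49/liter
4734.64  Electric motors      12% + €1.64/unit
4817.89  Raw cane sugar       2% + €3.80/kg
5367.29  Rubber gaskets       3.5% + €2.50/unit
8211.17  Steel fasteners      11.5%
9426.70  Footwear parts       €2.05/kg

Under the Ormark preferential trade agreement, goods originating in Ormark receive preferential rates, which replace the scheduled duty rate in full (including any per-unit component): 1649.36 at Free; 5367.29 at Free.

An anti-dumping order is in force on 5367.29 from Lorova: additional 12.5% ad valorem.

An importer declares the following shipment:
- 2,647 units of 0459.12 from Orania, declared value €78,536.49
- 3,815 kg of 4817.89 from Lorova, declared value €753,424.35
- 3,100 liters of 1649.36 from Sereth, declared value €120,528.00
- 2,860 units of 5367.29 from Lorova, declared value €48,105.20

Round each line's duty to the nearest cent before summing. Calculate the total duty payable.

Line 1 (0459.12, Orania, 2,647 units, €78,536.49):
Base rate for 0459.12 is 17%.
Duty = €78,536.49 × 17% = €13,351.20.
Line 2 (4817.89, Lorova, 3,815 kg, €753,424.35):
Base rate for 4817.89 is 2% + €3.80/kg.
Duty = €753,424.35 × 2% + 3,815 × €3.80 = €29,565.49.
Line 3 (1649.36, Sereth, 3,100 liters, €120,528.00):
Base rate for 1649.36 is €5.49/liter.
1649.36 has an FTA preferential rate, but origin Sereth is not Ormark; base rate stands.
Duty = 3,100 × €5.49 = €17,019.00.
Line 4 (5367.29, Lorova, 2,860 units, €48,105.20):
Base rate for 5367.29 is 3.5% + €2.50/unit.
5367.29 has an FTA preferential rate, but origin Lorova is not Ormark; base rate stands.
Additional duty on 5367.29 from Lorova: +12.5%. Applied ad valorem rate: 3.5% + 12.5% = 16%.
Duty = €48,105.20 × 16% + 2,860 × €2.50 = €14,846.83.
Total = €13,351.20 + €29,565.49 + €17,019.00 + €14,846.83 = €74,782.52.

€74,782.52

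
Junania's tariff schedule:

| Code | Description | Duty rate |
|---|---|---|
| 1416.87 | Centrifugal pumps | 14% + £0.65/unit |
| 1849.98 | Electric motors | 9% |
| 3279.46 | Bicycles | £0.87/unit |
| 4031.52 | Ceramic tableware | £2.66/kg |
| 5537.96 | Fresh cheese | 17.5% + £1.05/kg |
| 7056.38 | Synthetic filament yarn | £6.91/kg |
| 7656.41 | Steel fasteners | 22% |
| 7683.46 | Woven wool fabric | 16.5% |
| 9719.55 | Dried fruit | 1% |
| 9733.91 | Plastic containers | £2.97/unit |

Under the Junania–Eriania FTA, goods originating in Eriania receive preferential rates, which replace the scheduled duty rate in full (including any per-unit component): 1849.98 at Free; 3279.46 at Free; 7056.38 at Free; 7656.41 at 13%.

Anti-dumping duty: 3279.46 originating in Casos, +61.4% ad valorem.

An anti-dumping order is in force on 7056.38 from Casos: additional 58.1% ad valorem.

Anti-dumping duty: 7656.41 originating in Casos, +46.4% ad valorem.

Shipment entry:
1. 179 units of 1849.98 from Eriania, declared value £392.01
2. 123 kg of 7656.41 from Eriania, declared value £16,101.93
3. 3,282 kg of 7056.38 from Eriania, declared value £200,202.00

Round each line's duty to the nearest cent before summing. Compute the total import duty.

Line 1 (1849.98, Eriania, 179 units, £392.01):
Base rate for 1849.98 is 9%.
Origin Eriania qualifies under the Junania–Eriania agreement and 1849.98 is covered: preferential rate Free applies instead.
Duty = £392.01 × 0% = £0.00.
Line 2 (7656.41, Eriania, 123 kg, £16,101.93):
Base rate for 7656.41 is 22%.
Origin Eriania qualifies under the Junania–Eriania agreement and 7656.41 is covered: preferential rate 13% applies instead.
The additional-duty order on 7656.41 targets Casos, not Eriania; it does not apply.
Duty = £16,101.93 × 13% = £2,093.25.
Line 3 (7056.38, Eriania, 3,282 kg, £200,202.00):
Base rate for 7056.38 is £6.91/kg.
Origin Eriania qualifies under the Junania–Eriania agreement and 7056.38 is covered: preferential rate Free applies instead.
The additional-duty order on 7056.38 targets Casos, not Eriania; it does not apply.
Duty = £200,202.00 × 0% = £0.00.
Total = £0.00 + £2,093.25 + £0.00 = £2,093.25.

£2,093.25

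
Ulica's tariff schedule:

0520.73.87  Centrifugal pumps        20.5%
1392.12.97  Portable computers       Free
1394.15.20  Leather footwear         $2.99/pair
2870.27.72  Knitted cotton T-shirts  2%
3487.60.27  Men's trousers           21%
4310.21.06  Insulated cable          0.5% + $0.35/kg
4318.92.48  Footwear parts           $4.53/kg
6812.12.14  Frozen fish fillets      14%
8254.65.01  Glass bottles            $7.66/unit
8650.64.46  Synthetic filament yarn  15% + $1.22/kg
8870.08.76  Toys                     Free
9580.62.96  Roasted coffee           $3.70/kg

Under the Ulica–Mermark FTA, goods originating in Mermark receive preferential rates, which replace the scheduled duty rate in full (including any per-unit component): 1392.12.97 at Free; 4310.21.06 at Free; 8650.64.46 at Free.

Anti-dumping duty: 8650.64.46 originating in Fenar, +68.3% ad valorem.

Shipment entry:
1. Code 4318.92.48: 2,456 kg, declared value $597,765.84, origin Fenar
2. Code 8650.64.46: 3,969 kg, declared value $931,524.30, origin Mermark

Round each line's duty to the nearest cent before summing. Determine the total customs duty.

$11,125.68

Line 1 (4318.92.48, Fenar, 2,456 kg, $597,765.84):
Base rate for 4318.92.48 is $4.53/kg.
Duty = 2,456 × $4.53 = $11,125.68.
Line 2 (8650.64.46, Mermark, 3,969 kg, $931,524.30):
Base rate for 8650.64.46 is 15% + $1.22/kg.
Origin Mermark qualifies under the Ulica–Mermark agreement and 8650.64.46 is covered: preferential rate Free applies instead.
The additional-duty order on 8650.64.46 targets Fenar, not Mermark; it does not apply.
Duty = $931,524.30 × 0% = $0.00.
Total = $11,125.68 + $0.00 = $11,125.68.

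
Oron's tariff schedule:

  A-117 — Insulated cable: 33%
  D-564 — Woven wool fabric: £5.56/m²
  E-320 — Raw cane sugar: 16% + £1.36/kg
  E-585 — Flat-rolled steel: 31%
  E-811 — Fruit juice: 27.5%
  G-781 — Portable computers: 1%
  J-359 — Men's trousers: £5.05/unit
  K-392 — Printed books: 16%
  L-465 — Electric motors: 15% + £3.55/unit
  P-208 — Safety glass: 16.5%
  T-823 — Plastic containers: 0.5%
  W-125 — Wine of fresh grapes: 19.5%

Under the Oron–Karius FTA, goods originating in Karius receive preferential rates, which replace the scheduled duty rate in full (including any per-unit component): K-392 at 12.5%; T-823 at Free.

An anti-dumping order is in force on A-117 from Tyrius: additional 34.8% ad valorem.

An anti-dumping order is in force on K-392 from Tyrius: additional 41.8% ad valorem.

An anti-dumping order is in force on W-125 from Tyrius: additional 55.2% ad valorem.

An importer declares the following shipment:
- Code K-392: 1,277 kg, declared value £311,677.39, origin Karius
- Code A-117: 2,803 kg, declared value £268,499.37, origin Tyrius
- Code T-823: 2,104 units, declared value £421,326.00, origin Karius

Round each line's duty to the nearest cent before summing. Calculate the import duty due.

Line 1 (K-392, Karius, 1,277 kg, £311,677.39):
Base rate for K-392 is 16%.
Origin Karius qualifies under the Oron–Karius agreement and K-392 is covered: preferential rate 12.5% applies instead.
The additional-duty order on K-392 targets Tyrius, not Karius; it does not apply.
Duty = £311,677.39 × 12.5% = £38,959.67.
Line 2 (A-117, Tyrius, 2,803 kg, £268,499.37):
Base rate for A-117 is 33%.
Additional duty on A-117 from Tyrius: +34.8%. Applied ad valorem rate: 33% + 34.8% = 67.8%.
Duty = £268,499.37 × 67.8% = £182,042.57.
Line 3 (T-823, Karius, 2,104 units, £421,326.00):
Base rate for T-823 is 0.5%.
Origin Karius qualifies under the Oron–Karius agreement and T-823 is covered: preferential rate Free applies instead.
Duty = £421,326.00 × 0% = £0.00.
Total = £38,959.67 + £182,042.57 + £0.00 = £221,002.24.

£221,002.24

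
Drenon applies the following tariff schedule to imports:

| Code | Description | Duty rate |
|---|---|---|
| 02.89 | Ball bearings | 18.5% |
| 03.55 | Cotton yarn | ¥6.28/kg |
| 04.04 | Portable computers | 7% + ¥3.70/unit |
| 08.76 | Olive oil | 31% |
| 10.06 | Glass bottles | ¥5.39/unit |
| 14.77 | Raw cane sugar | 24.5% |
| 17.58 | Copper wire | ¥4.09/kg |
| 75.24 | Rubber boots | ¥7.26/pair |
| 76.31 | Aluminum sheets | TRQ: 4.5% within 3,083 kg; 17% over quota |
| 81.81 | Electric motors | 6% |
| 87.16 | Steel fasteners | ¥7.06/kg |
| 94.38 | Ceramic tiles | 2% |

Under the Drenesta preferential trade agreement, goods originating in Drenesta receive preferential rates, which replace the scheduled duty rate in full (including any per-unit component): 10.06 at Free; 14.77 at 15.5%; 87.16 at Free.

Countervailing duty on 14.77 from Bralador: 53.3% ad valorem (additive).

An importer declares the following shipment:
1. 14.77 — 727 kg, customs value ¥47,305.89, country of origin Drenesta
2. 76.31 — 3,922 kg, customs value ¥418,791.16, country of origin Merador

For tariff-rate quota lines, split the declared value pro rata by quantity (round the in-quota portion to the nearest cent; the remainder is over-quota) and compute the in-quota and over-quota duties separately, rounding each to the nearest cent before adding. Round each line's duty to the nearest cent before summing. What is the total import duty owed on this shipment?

Line 1 (14.77, Drenesta, 727 kg, ¥47,305.89):
Base rate for 14.77 is 24.5%.
Origin Drenesta qualifies under the Drenon–Drenesta agreement and 14.77 is covered: preferential rate 15.5% applies instead.
The additional-duty order on 14.77 targets Bralador, not Drenesta; it does not apply.
Duty = ¥47,305.89 × 15.5% = ¥7,332.41.
Line 2 (76.31, Merador, 3,922 kg, ¥418,791.16):
Code 76.31 is under a tariff-rate quota (threshold 3,083 kg). In-quota: 3,083 kg at 4.5%; over-quota: 839 kg at 17%.
Pro-rata value split: in-quota = ¥418,791.16 × 3,083/3,922 = ¥329,202.74; over-quota = ¥418,791.16 − ¥329,202.74 = ¥89,588.42.
In-quota duty = ¥329,202.74 × 4.5% = ¥14,814.12. Over-quota duty = ¥89,588.42 × 17% = ¥15,230.03.
Line duty = ¥14,814.12 + ¥15,230.03 = ¥30,044.15.
Total = ¥7,332.41 + ¥30,044.15 = ¥37,376.56.

¥37,376.56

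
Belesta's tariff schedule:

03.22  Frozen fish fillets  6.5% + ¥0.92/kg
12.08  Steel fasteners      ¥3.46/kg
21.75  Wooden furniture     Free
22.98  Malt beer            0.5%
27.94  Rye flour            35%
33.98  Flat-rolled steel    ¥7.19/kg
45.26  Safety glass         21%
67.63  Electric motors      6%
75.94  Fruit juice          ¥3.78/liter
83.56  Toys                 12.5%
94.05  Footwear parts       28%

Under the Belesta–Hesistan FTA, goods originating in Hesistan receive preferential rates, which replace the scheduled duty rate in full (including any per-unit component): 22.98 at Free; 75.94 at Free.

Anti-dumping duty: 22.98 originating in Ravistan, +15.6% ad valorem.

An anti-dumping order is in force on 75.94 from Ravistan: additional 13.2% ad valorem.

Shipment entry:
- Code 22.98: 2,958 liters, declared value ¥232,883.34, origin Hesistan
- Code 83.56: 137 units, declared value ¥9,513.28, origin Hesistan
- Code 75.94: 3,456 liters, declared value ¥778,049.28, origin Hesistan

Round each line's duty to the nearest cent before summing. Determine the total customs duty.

Line 1 (22.98, Hesistan, 2,958 liters, ¥232,883.34):
Base rate for 22.98 is 0.5%.
Origin Hesistan qualifies under the Belesta–Hesistan agreement and 22.98 is covered: preferential rate Free applies instead.
The additional-duty order on 22.98 targets Ravistan, not Hesistan; it does not apply.
Duty = ¥232,883.34 × 0% = ¥0.00.
Line 2 (83.56, Hesistan, 137 units, ¥9,513.28):
Base rate for 83.56 is 12.5%.
Origin Hesistan is the FTA partner but 83.56 is not on the preference list; base rate stands.
Duty = ¥9,513.28 × 12.5% = ¥1,189.16.
Line 3 (75.94, Hesistan, 3,456 liters, ¥778,049.28):
Base rate for 75.94 is ¥3.78/liter.
Origin Hesistan qualifies under the Belesta–Hesistan agreement and 75.94 is covered: preferential rate Free applies instead.
The additional-duty order on 75.94 targets Ravistan, not Hesistan; it does not apply.
Duty = ¥778,049.28 × 0% = ¥0.00.
Total = ¥0.00 + ¥1,189.16 + ¥0.00 = ¥1,189.16.

¥1,189.16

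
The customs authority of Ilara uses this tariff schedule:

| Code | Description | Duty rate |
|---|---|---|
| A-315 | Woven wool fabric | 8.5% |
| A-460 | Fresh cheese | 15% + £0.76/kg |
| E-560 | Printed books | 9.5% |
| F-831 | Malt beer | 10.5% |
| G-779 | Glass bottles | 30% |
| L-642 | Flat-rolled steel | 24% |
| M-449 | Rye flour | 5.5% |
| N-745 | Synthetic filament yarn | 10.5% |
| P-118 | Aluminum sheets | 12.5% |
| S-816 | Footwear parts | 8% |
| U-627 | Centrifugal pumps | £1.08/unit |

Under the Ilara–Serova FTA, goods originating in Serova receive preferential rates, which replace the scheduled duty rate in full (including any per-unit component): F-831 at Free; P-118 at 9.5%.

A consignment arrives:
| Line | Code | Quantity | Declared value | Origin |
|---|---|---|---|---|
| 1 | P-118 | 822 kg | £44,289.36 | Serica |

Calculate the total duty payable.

£5,536.17

Line 1 (P-118, Serica, 822 kg, £44,289.36):
Base rate for P-118 is 12.5%.
P-118 has an FTA preferential rate, but origin Serica is not Serova; base rate stands.
Duty = £44,289.36 × 12.5% = £5,536.17.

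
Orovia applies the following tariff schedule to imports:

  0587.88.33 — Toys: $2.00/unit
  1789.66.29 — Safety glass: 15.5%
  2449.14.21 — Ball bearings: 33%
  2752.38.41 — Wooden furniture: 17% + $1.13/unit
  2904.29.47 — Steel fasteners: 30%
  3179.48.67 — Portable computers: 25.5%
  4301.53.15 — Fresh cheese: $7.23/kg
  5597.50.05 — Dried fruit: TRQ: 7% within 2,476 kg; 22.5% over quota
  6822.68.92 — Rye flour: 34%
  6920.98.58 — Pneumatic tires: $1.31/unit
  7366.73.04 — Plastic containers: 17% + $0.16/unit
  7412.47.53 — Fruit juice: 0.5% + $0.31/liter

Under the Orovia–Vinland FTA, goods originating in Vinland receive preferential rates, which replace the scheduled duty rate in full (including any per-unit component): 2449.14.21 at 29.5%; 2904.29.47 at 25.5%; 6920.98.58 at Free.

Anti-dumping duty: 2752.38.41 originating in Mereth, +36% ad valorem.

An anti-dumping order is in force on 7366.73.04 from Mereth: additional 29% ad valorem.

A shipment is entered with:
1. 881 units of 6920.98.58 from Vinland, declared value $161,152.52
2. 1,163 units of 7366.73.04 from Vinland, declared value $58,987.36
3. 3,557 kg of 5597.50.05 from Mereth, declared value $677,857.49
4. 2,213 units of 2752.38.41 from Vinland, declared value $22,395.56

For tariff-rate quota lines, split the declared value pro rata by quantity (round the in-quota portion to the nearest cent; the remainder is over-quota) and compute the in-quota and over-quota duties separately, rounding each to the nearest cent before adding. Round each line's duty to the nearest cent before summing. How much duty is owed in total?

Line 1 (6920.98.58, Vinland, 881 units, $161,152.52):
Base rate for 6920.98.58 is $1.31/unit.
Origin Vinland qualifies under the Orovia–Vinland agreement and 6920.98.58 is covered: preferential rate Free applies instead.
Duty = $161,152.52 × 0% = $0.00.
Line 2 (7366.73.04, Vinland, 1,163 units, $58,987.36):
Base rate for 7366.73.04 is 17% + $0.16/unit.
Origin Vinland is the FTA partner but 7366.73.04 is not on the preference list; base rate stands.
The additional-duty order on 7366.73.04 targets Mereth, not Vinland; it does not apply.
Duty = $58,987.36 × 17% + 1,163 × $0.16 = $10,213.93.
Line 3 (5597.50.05, Mereth, 3,557 kg, $677,857.49):
Code 5597.50.05 is under a tariff-rate quota (threshold 2,476 kg). In-quota: 2,476 kg at 7%; over-quota: 1,081 kg at 22.5%.
Pro-rata value split: in-quota = $677,857.49 × 2,476/3,557 = $471,851.32; over-quota = $677,857.49 − $471,851.32 = $206,006.17.
In-quota duty = $471,851.32 × 7% = $33,029.59. Over-quota duty = $206,006.17 × 22.5% = $46,351.39.
Line duty = $33,029.59 + $46,351.39 = $79,380.98.
Line 4 (2752.38.41, Vinland, 2,213 units, $22,395.56):
Base rate for 2752.38.41 is 17% + $1.13/unit.
Origin Vinland is the FTA partner but 2752.38.41 is not on the preference list; base rate stands.
The additional-duty order on 2752.38.41 targets Mereth, not Vinland; it does not apply.
Duty = $22,395.56 × 17% + 2,213 × $1.13 = $6,307.94.
Total = $0.00 + $10,213.93 + $79,380.98 + $6,307.94 = $95,902.85.

$95,902.85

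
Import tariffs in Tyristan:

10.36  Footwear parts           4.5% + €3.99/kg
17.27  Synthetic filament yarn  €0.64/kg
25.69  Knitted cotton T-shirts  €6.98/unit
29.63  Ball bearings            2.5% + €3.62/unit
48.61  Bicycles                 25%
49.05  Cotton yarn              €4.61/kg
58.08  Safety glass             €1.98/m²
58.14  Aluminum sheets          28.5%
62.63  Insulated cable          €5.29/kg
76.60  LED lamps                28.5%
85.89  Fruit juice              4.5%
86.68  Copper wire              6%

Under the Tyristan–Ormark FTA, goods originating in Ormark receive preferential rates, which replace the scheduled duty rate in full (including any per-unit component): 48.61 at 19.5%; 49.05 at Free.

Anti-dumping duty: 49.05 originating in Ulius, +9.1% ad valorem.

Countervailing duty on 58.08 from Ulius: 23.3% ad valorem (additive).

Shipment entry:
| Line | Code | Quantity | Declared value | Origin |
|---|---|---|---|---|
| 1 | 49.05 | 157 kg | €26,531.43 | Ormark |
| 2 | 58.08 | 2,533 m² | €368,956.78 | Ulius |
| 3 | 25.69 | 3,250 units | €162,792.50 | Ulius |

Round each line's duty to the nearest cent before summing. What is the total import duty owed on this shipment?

Line 1 (49.05, Ormark, 157 kg, €26,531.43):
Base rate for 49.05 is €4.61/kg.
Origin Ormark qualifies under the Tyristan–Ormark agreement and 49.05 is covered: preferential rate Free applies instead.
The additional-duty order on 49.05 targets Ulius, not Ormark; it does not apply.
Duty = €26,531.43 × 0% = €0.00.
Line 2 (58.08, Ulius, 2,533 m², €368,956.78):
Base rate for 58.08 is €1.98/m².
Additional duty on 58.08 from Ulius: +23.3% ad valorem. Applied ad valorem rate = 23.3%.
Duty = €368,956.78 × 23.3% + 2,533 × €1.98 = €90,982.27.
Line 3 (25.69, Ulius, 3,250 units, €162,792.50):
Base rate for 25.69 is €6.98/unit.
Duty = 3,250 × €6.98 = €22,685.00.
Total = €0.00 + €90,982.27 + €22,685.00 = €113,667.27.

€113,667.27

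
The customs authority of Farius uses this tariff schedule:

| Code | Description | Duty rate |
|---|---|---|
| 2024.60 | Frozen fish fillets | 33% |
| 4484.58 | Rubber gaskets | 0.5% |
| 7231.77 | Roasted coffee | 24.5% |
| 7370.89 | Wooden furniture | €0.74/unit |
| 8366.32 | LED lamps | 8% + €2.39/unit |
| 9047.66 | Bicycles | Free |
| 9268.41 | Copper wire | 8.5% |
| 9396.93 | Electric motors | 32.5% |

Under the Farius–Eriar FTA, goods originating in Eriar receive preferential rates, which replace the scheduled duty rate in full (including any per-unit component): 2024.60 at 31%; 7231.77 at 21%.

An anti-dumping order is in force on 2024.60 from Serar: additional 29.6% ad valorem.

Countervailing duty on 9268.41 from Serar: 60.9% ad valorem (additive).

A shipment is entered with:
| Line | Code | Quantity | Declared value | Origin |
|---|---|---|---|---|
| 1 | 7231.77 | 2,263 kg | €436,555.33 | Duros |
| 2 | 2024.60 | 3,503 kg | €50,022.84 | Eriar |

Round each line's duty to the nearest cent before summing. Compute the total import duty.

Line 1 (7231.77, Duros, 2,263 kg, €436,555.33):
Base rate for 7231.77 is 24.5%.
7231.77 has an FTA preferential rate, but origin Duros is not Eriar; base rate stands.
Duty = €436,555.33 × 24.5% = €106,956.06.
Line 2 (2024.60, Eriar, 3,503 kg, €50,022.84):
Base rate for 2024.60 is 33%.
Origin Eriar qualifies under the Farius–Eriar agreement and 2024.60 is covered: preferential rate 31% applies instead.
The additional-duty order on 2024.60 targets Serar, not Eriar; it does not apply.
Duty = €50,022.84 × 31% = €15,507.08.
Total = €106,956.06 + €15,507.08 = €122,463.14.

€122,463.14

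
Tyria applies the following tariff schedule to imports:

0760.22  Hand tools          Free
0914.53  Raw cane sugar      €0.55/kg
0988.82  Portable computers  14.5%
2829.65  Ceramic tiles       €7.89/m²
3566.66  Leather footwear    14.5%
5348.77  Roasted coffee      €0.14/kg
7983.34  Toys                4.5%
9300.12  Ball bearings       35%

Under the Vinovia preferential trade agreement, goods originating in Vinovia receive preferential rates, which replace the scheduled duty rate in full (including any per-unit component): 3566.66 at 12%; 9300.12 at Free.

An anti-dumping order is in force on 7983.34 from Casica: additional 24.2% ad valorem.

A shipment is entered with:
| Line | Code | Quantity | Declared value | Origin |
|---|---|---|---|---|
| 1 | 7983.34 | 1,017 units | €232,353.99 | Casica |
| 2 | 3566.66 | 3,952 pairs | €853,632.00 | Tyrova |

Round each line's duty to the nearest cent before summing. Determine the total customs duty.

Line 1 (7983.34, Casica, 1,017 units, €232,353.99):
Base rate for 7983.34 is 4.5%.
Additional duty on 7983.34 from Casica: +24.2%. Applied ad valorem rate: 4.5% + 24.2% = 28.7%.
Duty = €232,353.99 × 28.7% = €66,685.60.
Line 2 (3566.66, Tyrova, 3,952 pairs, €853,632.00):
Base rate for 3566.66 is 14.5%.
3566.66 has an FTA preferential rate, but origin Tyrova is not Vinovia; base rate stands.
Duty = €853,632.00 × 14.5% = €123,776.64.
Total = €66,685.60 + €123,776.64 = €190,462.24.

€190,462.24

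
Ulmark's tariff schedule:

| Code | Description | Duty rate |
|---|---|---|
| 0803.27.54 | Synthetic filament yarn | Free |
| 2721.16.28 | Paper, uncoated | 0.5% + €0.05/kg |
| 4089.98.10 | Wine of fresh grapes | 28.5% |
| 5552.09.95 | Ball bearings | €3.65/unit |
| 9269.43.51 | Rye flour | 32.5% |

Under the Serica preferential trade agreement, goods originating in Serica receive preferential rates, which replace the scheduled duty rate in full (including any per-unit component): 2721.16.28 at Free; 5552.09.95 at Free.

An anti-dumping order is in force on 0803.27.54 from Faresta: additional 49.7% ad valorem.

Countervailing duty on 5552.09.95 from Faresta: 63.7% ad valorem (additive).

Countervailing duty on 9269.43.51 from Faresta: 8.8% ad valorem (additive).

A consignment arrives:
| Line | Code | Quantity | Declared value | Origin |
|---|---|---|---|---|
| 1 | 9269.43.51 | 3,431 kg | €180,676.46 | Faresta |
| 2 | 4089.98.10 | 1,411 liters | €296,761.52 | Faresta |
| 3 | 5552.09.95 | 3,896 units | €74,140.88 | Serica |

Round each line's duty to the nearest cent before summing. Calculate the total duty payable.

€159,196.41

Line 1 (9269.43.51, Faresta, 3,431 kg, €180,676.46):
Base rate for 9269.43.51 is 32.5%.
Additional duty on 9269.43.51 from Faresta: +8.8%. Applied ad valorem rate: 32.5% + 8.8% = 41.3%.
Duty = €180,676.46 × 41.3% = €74,619.38.
Line 2 (4089.98.10, Faresta, 1,411 liters, €296,761.52):
Base rate for 4089.98.10 is 28.5%.
Duty = €296,761.52 × 28.5% = €84,577.03.
Line 3 (5552.09.95, Serica, 3,896 units, €74,140.88):
Base rate for 5552.09.95 is €3.65/unit.
Origin Serica qualifies under the Ulmark–Serica agreement and 5552.09.95 is covered: preferential rate Free applies instead.
The additional-duty order on 5552.09.95 targets Faresta, not Serica; it does not apply.
Duty = €74,140.88 × 0% = €0.00.
Total = €74,619.38 + €84,577.03 + €0.00 = €159,196.41.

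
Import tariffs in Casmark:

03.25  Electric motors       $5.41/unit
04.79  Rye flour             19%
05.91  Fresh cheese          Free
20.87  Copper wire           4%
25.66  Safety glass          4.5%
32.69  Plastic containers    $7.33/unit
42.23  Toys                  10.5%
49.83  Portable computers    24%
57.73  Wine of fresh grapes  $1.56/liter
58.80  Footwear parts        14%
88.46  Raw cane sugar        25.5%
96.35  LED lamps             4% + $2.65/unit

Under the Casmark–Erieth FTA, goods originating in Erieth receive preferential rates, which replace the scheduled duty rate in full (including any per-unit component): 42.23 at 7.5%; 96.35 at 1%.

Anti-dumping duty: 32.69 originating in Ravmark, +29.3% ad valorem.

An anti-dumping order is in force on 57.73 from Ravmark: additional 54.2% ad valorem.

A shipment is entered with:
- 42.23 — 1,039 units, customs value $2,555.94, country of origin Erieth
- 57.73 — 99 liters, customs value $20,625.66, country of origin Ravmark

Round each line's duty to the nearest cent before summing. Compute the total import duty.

$11,525.25

Line 1 (42.23, Erieth, 1,039 units, $2,555.94):
Base rate for 42.23 is 10.5%.
Origin Erieth qualifies under the Casmark–Erieth agreement and 42.23 is covered: preferential rate 7.5% applies instead.
Duty = $2,555.94 × 7.5% = $191.70.
Line 2 (57.73, Ravmark, 99 liters, $20,625.66):
Base rate for 57.73 is $1.56/liter.
Additional duty on 57.73 from Ravmark: +54.2% ad valorem. Applied ad valorem rate = 54.2%.
Duty = $20,625.66 × 54.2% + 99 × $1.56 = $11,333.55.
Total = $191.70 + $11,333.55 = $11,525.25.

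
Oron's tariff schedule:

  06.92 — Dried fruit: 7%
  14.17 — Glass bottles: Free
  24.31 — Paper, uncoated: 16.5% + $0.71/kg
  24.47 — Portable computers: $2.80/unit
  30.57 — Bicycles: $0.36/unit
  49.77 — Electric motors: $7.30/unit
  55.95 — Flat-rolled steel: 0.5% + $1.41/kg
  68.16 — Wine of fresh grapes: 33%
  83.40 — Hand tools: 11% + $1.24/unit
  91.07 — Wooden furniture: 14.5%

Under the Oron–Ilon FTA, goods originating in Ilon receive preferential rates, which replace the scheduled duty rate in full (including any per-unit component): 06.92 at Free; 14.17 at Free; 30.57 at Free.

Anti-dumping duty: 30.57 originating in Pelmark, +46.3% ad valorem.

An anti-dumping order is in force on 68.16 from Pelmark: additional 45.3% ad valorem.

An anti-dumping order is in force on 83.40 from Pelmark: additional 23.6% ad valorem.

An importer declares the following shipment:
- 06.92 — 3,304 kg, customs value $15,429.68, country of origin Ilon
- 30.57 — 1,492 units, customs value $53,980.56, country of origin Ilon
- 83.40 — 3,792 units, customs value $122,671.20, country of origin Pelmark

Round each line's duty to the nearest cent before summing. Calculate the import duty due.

Line 1 (06.92, Ilon, 3,304 kg, $15,429.68):
Base rate for 06.92 is 7%.
Origin Ilon qualifies under the Oron–Ilon agreement and 06.92 is covered: preferential rate Free applies instead.
Duty = $15,429.68 × 0% = $0.00.
Line 2 (30.57, Ilon, 1,492 units, $53,980.56):
Base rate for 30.57 is $0.36/unit.
Origin Ilon qualifies under the Oron–Ilon agreement and 30.57 is covered: preferential rate Free applies instead.
The additional-duty order on 30.57 targets Pelmark, not Ilon; it does not apply.
Duty = $53,980.56 × 0% = $0.00.
Line 3 (83.40, Pelmark, 3,792 units, $122,671.20):
Base rate for 83.40 is 11% + $1.24/unit.
Additional duty on 83.40 from Pelmark: +23.6%. Applied ad valorem rate: 11% + 23.6% = 34.6%.
Duty = $122,671.20 × 34.6% + 3,792 × $1.24 = $47,146.32.
Total = $0.00 + $0.00 + $47,146.32 = $47,146.32.

$47,146.32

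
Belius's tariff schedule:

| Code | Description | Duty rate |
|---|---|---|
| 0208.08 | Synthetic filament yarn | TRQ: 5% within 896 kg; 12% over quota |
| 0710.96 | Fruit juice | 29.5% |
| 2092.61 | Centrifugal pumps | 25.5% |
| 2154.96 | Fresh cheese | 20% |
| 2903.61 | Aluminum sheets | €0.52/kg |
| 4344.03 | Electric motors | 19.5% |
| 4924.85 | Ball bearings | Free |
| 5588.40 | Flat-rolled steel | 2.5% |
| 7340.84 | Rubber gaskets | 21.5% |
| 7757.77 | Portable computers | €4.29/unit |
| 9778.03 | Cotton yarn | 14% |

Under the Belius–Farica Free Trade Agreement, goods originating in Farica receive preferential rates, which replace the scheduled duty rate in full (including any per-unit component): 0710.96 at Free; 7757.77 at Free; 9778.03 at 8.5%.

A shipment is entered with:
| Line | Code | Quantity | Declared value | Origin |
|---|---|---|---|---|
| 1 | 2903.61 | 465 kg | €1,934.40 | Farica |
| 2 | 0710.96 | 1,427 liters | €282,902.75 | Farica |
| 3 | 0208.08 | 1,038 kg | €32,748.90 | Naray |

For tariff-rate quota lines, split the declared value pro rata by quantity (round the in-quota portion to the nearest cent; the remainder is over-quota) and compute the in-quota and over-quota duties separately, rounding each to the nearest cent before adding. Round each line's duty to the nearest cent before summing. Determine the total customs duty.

€2,192.85

Line 1 (2903.61, Farica, 465 kg, €1,934.40):
Base rate for 2903.61 is €0.52/kg.
Origin Farica is the FTA partner but 2903.61 is not on the preference list; base rate stands.
Duty = 465 × €0.52 = €241.80.
Line 2 (0710.96, Farica, 1,427 liters, €282,902.75):
Base rate for 0710.96 is 29.5%.
Origin Farica qualifies under the Belius–Farica agreement and 0710.96 is covered: preferential rate Free applies instead.
Duty = €282,902.75 × 0% = €0.00.
Line 3 (0208.08, Naray, 1,038 kg, €32,748.90):
Code 0208.08 is under a tariff-rate quota (threshold 896 kg). In-quota: 896 kg at 5%; over-quota: 142 kg at 12%.
Pro-rata value split: in-quota = €32,748.90 × 896/1,038 = €28,268.80; over-quota = €32,748.90 − €28,268.80 = €4,480.10.
In-quota duty = €28,268.80 × 5% = €1,413.44. Over-quota duty = €4,480.10 × 12% = €537.61.
Line duty = €1,413.44 + €537.61 = €1,951.05.
Total = €241.80 + €0.00 + €1,951.05 = €2,192.85.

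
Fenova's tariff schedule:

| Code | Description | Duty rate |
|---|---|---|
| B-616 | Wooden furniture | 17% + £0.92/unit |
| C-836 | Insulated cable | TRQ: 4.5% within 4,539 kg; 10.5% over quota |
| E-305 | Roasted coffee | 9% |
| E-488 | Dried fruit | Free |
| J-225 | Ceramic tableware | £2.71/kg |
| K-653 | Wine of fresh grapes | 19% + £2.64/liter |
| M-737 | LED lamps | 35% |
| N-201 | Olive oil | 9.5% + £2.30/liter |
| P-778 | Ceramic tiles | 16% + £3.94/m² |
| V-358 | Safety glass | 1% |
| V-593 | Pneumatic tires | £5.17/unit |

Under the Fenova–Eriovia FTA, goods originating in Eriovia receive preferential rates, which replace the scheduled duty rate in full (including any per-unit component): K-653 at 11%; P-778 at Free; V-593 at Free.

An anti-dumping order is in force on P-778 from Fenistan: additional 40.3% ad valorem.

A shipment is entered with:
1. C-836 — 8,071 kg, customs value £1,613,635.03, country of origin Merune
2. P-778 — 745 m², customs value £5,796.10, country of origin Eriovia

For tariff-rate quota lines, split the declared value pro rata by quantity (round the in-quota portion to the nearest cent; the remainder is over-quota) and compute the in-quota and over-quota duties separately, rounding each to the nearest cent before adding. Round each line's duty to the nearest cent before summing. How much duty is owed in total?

£114,982.74

Line 1 (C-836, Merune, 8,071 kg, £1,613,635.03):
Code C-836 is under a tariff-rate quota (threshold 4,539 kg). In-quota: 4,539 kg at 4.5%; over-quota: 3,532 kg at 10.5%.
Pro-rata value split: in-quota = £1,613,635.03 × 4,539/8,071 = £907,482.27; over-quota = £1,613,635.03 − £907,482.27 = £706,152.76.
In-quota duty = £907,482.27 × 4.5% = £40,836.70. Over-quota duty = £706,152.76 × 10.5% = £74,146.04.
Line duty = £40,836.70 + £74,146.04 = £114,982.74.
Line 2 (P-778, Eriovia, 745 m², £5,796.10):
Base rate for P-778 is 16% + £3.94/m².
Origin Eriovia qualifies under the Fenova–Eriovia agreement and P-778 is covered: preferential rate Free applies instead.
The additional-duty order on P-778 targets Fenistan, not Eriovia; it does not apply.
Duty = £5,796.10 × 0% = £0.00.
Total = £114,982.74 + £0.00 = £114,982.74.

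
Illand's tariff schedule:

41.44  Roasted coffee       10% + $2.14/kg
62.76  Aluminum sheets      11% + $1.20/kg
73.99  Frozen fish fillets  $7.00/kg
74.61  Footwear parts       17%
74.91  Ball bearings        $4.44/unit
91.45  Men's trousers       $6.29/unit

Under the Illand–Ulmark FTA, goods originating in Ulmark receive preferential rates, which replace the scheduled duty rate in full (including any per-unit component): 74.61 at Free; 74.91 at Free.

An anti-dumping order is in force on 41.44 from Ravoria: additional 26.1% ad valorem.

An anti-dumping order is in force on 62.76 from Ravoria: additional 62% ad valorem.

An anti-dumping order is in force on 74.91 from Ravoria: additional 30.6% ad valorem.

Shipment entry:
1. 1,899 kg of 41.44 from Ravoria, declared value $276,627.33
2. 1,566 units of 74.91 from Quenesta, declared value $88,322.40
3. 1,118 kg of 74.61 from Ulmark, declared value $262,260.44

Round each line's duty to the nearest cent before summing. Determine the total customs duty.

$110,879.37

Line 1 (41.44, Ravoria, 1,899 kg, $276,627.33):
Base rate for 41.44 is 10% + $2.14/kg.
Additional duty on 41.44 from Ravoria: +26.1%. Applied ad valorem rate: 10% + 26.1% = 36.1%.
Duty = $276,627.33 × 36.1% + 1,899 × $2.14 = $103,926.33.
Line 2 (74.91, Quenesta, 1,566 units, $88,322.40):
Base rate for 74.91 is $4.44/unit.
74.91 has an FTA preferential rate, but origin Quenesta is not Ulmark; base rate stands.
The additional-duty order on 74.91 targets Ravoria, not Quenesta; it does not apply.
Duty = 1,566 × $4.44 = $6,953.04.
Line 3 (74.61, Ulmark, 1,118 kg, $262,260.44):
Base rate for 74.61 is 17%.
Origin Ulmark qualifies under the Illand–Ulmark agreement and 74.61 is covered: preferential rate Free applies instead.
Duty = $262,260.44 × 0% = $0.00.
Total = $103,926.33 + $6,953.04 + $0.00 = $110,879.37.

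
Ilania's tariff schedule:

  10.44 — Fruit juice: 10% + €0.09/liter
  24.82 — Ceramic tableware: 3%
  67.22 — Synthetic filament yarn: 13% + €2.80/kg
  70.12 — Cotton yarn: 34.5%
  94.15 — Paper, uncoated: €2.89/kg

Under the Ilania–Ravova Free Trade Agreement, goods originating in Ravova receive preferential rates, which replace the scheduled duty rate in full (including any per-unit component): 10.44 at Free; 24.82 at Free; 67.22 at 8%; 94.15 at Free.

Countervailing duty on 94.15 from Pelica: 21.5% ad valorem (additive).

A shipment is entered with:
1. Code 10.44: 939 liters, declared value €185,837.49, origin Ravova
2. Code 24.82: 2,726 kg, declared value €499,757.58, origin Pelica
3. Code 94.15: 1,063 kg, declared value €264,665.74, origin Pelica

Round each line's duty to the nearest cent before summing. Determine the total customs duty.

€74,967.93

Line 1 (10.44, Ravova, 939 liters, €185,837.49):
Base rate for 10.44 is 10% + €0.09/liter.
Origin Ravova qualifies under the Ilania–Ravova agreement and 10.44 is covered: preferential rate Free applies instead.
Duty = €185,837.49 × 0% = €0.00.
Line 2 (24.82, Pelica, 2,726 kg, €499,757.58):
Base rate for 24.82 is 3%.
24.82 has an FTA preferential rate, but origin Pelica is not Ravova; base rate stands.
Duty = €499,757.58 × 3% = €14,992.73.
Line 3 (94.15, Pelica, 1,063 kg, €264,665.74):
Base rate for 94.15 is €2.89/kg.
94.15 has an FTA preferential rate, but origin Pelica is not Ravova; base rate stands.
Additional duty on 94.15 from Pelica: +21.5% ad valorem. Applied ad valorem rate = 21.5%.
Duty = €264,665.74 × 21.5% + 1,063 × €2.89 = €59,975.20.
Total = €0.00 + €14,992.73 + €59,975.20 = €74,967.93.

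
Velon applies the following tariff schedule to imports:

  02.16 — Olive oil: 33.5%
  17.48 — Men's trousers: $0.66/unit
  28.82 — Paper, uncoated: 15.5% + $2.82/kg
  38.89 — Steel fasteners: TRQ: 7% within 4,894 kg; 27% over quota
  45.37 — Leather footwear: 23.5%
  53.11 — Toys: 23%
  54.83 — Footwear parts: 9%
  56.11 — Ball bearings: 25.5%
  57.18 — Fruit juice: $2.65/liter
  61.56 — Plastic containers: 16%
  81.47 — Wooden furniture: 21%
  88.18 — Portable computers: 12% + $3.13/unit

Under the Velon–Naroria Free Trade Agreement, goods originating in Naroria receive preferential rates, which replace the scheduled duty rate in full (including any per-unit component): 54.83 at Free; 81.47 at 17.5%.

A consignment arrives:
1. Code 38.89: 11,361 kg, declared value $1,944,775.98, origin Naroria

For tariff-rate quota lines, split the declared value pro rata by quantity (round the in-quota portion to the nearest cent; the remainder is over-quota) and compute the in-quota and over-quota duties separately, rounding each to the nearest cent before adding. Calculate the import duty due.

$357,538.53

Line 1 (38.89, Naroria, 11,361 kg, $1,944,775.98):
Code 38.89 is under a tariff-rate quota (threshold 4,894 kg). In-quota: 4,894 kg at 7%; over-quota: 6,467 kg at 27%.
Pro-rata value split: in-quota = $1,944,775.98 × 4,894/11,361 = $837,754.92; over-quota = $1,944,775.98 − $837,754.92 = $1,107,021.06.
In-quota duty = $837,754.92 × 7% = $58,642.84. Over-quota duty = $1,107,021.06 × 27% = $298,895.69.
Line duty = $58,642.84 + $298,895.69 = $357,538.53.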